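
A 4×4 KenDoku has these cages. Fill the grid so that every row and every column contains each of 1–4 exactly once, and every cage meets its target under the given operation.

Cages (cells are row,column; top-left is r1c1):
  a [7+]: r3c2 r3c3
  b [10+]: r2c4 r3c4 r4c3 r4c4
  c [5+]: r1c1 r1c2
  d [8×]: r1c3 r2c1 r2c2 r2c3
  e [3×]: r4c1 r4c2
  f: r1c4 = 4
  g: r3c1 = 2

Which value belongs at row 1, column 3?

1

Cage d has product 8, so r1c3 = 1.
Cage f is a single given cell, so r1c4 = 4.
Cage g is given; hence r3c1 = 2.
2 is placed in column 1, so r1c1 = 3.
Cage c's pair has sum 5; hence r1c2 = 2.
Column 1 now contains 3, so r4c1 = 1.
Row 4 already has 1; hence r4c2 = 3.
The 4 cells of cage b must have sum 10, so r4c3 = 4.
Row 4 now contains 3, leaving r4c4 = 2.
Column 1 already has 1, which forces r2c1 = 4.
The 4 cells of cage d must have product 8, leaving r2c2 = 1.
Column 3 now contains 4, so r2c3 = 2.
1 is placed in row 2, which forces r2c4 = 3.
Column 2 already has 3, leaving r3c2 = 4.
Column 3 now contains 4; hence r3c3 = 3.
Column 4 already has 3, leaving r3c4 = 1.
Filled in: 3 2 1 4 / 4 1 2 3 / 2 4 3 1 / 1 3 4 2.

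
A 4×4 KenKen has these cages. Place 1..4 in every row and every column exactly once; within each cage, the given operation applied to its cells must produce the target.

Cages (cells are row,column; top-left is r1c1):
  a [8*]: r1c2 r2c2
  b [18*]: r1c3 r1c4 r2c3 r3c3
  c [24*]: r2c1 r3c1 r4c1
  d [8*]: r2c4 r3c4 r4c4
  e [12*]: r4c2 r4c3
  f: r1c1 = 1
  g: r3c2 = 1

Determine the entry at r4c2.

F is a freebie; hence r1c1 = 1.
1 is placed in row 1, leaving r1c3 = 2.
The 4 cells of cage b must have product 18, leaving r1c4 = 3.
Cage g is a single given cell, so r3c2 = 1.
1 is placed in row 3, leaving r3c3 = 3.
Column 3 already has 3, which forces r4c3 = 4.
Row 1 already has 2, leaving r1c2 = 4.
Cage a needs two cells with product 8, so r2c2 = 2.
Column 3 already has 3, so r2c3 = 1.
Row 2 now contains 1, which forces r2c4 = 4.
Column 4 now contains 4, which forces r3c4 = 2.
Row 4 already has 4, which forces r4c2 = 3.
2 is placed in column 4, which forces r4c4 = 1.
4 is placed in row 2, so r2c1 = 3.
Row 3 now contains 2, so r3c1 = 4.
Row 4 now contains 3; hence r4c1 = 2.
Filled in: 1 4 2 3 / 3 2 1 4 / 4 1 3 2 / 2 3 4 1.

3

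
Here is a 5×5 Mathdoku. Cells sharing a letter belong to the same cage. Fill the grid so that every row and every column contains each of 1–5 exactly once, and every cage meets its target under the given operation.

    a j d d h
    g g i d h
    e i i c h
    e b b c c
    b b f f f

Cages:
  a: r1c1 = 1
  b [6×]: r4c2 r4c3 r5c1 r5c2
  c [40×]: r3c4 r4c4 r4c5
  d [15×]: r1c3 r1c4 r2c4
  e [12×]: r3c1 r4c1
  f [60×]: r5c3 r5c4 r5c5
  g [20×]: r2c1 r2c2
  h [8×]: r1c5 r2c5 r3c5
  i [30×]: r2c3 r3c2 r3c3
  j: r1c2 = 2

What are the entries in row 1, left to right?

1 2 5 3 4

A is a freebie, which forces r1c1 = 1.
J is a freebie, so r1c2 = 2.
Row 1 now contains 2, so r1c5 = 4.
The 3 cells of cage d must have product 15, which forces r2c4 = 1.
Row 2 now contains 1, so r2c5 = 2.
Column 5 now contains 2, which forces r3c5 = 1.
The 4 cells of cage b must have product 6, which forces r4c2 = 3.
Cage b has product 6, leaving r4c3 = 1.
Column 5 now contains 2; hence r4c5 = 5.
Cage b needs product 6, so r5c1 = 2.
The 4 cells of cage b must have product 6, which forces r5c2 = 1.
Column 5 now contains 5, so r5c5 = 3.
Cage i has product 30; hence r2c3 = 3.
Cage e's pair has product 12, leaving r3c1 = 3.
Column 2 already has 3, so r3c2 = 5.
Cage i needs product 30; hence r3c3 = 2.
2 is placed in row 3; hence r3c4 = 4.
Row 4 now contains 3, which forces r4c1 = 4.
Column 4 now contains 4, which forces r4c4 = 2.
Column 4 now contains 4; hence r5c4 = 5.
3 is placed in column 3, which forces r1c3 = 5.
Column 4 now contains 5, which forces r1c4 = 3.
Column 1 already has 4, so r2c1 = 5.
Column 2 already has 5, leaving r2c2 = 4.
Row 5 now contains 5; hence r5c3 = 4.
The full grid is 1 2 5 3 4 / 5 4 3 1 2 / 3 5 2 4 1 / 4 3 1 2 5 / 2 1 4 5 3.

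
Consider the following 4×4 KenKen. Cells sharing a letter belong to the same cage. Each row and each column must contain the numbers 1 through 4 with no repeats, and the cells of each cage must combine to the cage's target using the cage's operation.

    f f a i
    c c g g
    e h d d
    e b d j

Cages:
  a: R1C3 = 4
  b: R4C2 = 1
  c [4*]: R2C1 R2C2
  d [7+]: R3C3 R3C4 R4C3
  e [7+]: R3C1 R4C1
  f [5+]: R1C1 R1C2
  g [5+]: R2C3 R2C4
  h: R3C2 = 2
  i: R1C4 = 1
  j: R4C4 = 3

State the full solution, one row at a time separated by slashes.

2 3 4 1 / 1 4 3 2 / 3 2 1 4 / 4 1 2 3

Cage a is a single given cell, leaving R1C3 = 4.
Cage i is given, so R1C4 = 1.
H is a freebie, leaving R3C2 = 2.
Cage b is given, so R4C2 = 1.
J is a freebie, which forces R4C4 = 3.
Cage f's pair has sum 5; hence R1C1 = 2.
2 is placed in column 2, which forces R1C2 = 3.
Cage c's pair has product 4, leaving R2C1 = 1.
Column 2 already has 1, leaving R2C2 = 4.
Row 2 already has 1, which forces R2C3 = 3.
Row 2 now contains 4; hence R2C4 = 2.
Cage e needs two cells with sum 7, which forces R3C1 = 3.
Cage d needs sum 7, leaving R3C3 = 1.
3 is placed in column 4, leaving R3C4 = 4.
Row 4 now contains 3, leaving R4C1 = 4.
Row 4 now contains 3; hence R4C3 = 2.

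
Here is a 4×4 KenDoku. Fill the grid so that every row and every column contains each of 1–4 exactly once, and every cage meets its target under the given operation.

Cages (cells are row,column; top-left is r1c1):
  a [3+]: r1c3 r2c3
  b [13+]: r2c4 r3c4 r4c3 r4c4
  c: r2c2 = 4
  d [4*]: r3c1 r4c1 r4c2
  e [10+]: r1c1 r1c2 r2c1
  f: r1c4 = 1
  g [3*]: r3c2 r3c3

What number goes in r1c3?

Cage f is a single given cell, leaving r1c4 = 1.
Cage c is a single given cell, leaving r2c2 = 4.
The 4 cells of cage b must have sum 13; hence r4c3 = 4.
Cage e needs sum 10; hence r1c1 = 4.
Column 2 already has 4; hence r1c2 = 3.
1 is placed in row 1, leaving r1c3 = 2.
Row 2 already has 4, which forces r2c1 = 3.
Cage a's pair has sum 3, leaving r2c3 = 1.
3 is placed in row 2, so r2c4 = 2.
Cage d needs product 4, which forces r3c1 = 2.
Column 2 already has 3; hence r3c2 = 1.
1 is placed in column 3, so r3c3 = 3.
The 4 cells of cage b must have sum 13, which forces r3c4 = 4.
Row 4 already has 4, leaving r4c1 = 1.
Cage d has product 4, which forces r4c2 = 2.
2 is placed in column 4, so r4c4 = 3.
Completed grid: 4 3 2 1 / 3 4 1 2 / 2 1 3 4 / 1 2 4 3.

2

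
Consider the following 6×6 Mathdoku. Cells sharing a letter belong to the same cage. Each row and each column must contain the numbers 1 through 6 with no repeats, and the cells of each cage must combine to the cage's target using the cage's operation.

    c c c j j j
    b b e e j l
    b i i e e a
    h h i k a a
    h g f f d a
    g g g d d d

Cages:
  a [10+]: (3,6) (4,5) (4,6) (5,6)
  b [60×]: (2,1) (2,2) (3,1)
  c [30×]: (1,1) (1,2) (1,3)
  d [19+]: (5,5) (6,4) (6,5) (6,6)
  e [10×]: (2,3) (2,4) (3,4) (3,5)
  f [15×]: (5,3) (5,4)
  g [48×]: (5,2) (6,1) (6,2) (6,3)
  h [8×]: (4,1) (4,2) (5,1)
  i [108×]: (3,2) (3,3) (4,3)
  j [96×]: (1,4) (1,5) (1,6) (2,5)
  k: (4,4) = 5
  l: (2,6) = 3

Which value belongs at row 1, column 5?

Cage l is given, leaving (2,6) = 3.
Cage i needs product 108, so (3,2) = 6.
Cage i needs product 108, leaving (3,3) = 3.
Cage i needs product 108; hence (4,3) = 6.
Cage k is given; hence (4,4) = 5.
Column 3 now contains 3, which forces (5,3) = 5.
Column 4 already has 5, so (5,4) = 3.
Cage b needs product 60; hence (2,1) = 6.
Cage e has product 10; hence (2,3) = 1.
Cage e has product 10, so (2,4) = 2.
Row 2 now contains 2, which forces (2,5) = 4.
Cage e needs product 10, leaving (3,4) = 1.
Cage e has product 10, so (3,5) = 5.
4 is placed in column 5; hence (5,5) = 6.
Column 3 now contains 1, leaving (1,3) = 2.
Row 2 now contains 2, so (2,2) = 5.
5 is placed in row 3, so (3,1) = 2.
2 is placed in row 3, which forces (3,6) = 4.
The 4 cells of cage a must have sum 10, which forces (4,5) = 3.
Column 3 now contains 2, leaving (6,3) = 4.
Row 6 now contains 4, leaving (6,4) = 6.
3 is placed in column 5, leaving (6,5) = 2.
6 is placed in row 6, which forces (6,6) = 5.
The 3 cells of cage c must have product 30, leaving (1,1) = 5.
Column 2 now contains 5, so (1,2) = 3.
Column 4 already has 6; hence (1,4) = 4.
3 is placed in column 5, which forces (1,5) = 1.
4 is placed in column 6, so (1,6) = 6.
Cage h has product 8, so (4,2) = 2.
Row 4 now contains 2, leaving (4,6) = 1.
Cage g needs product 48, leaving (5,2) = 4.
Column 6 already has 1, which forces (5,6) = 2.
3 is placed in column 2, leaving (6,2) = 1.
1 is placed in row 4; hence (4,1) = 4.
Row 5 now contains 4, so (5,1) = 1.
Row 6 now contains 1, so (6,1) = 3.
Completed grid: 5 3 2 4 1 6 / 6 5 1 2 4 3 / 2 6 3 1 5 4 / 4 2 6 5 3 1 / 1 4 5 3 6 2 / 3 1 4 6 2 5.

1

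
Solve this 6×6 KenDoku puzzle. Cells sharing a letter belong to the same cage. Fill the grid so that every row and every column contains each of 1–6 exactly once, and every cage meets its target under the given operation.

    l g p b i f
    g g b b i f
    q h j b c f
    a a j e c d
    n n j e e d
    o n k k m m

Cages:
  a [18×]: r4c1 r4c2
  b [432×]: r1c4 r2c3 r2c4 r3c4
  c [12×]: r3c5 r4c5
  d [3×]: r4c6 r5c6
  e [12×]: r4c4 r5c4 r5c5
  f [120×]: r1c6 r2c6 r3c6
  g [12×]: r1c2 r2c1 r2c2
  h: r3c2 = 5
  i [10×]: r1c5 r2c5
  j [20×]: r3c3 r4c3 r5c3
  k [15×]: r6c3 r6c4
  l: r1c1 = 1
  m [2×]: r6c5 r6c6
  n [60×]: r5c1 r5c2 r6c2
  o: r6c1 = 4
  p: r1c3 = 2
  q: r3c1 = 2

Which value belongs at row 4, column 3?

L is a freebie; hence r1c1 = 1.
Cage p is a single given cell; hence r1c3 = 2.
Row 1 already has 2, which forces r1c5 = 5.
The 4 cells of cage b must have product 432; hence r2c3 = 6.
Column 5 already has 5; hence r2c5 = 2.
Cage q is given; hence r3c1 = 2.
Cage h is a single given cell; hence r3c2 = 5.
Cage o is a single given cell; hence r6c1 = 4.
Column 5 now contains 2, leaving r6c5 = 1.
Row 6 already has 1, leaving r6c6 = 2.
Cage g has product 12, which forces r1c2 = 4.
Row 1 already has 4; hence r1c6 = 6.
4 is placed in column 1; hence r2c1 = 3.
Cage g needs product 12, which forces r2c2 = 1.
3 is placed in row 2, which forces r2c4 = 4.
Cage f needs product 120, leaving r2c6 = 5.
6 is placed in column 6, which forces r3c6 = 4.
Column 1 now contains 3; hence r4c1 = 6.
6 is placed in row 4; hence r4c2 = 3.
Row 4 now contains 3, leaving r4c5 = 4.
Row 4 now contains 3, so r4c6 = 1.
Cage n needs product 60, which forces r5c1 = 5.
Column 2 already has 4, which forces r5c2 = 2.
Column 6 now contains 1, which forces r5c6 = 3.
Column 2 now contains 3, so r6c2 = 6.
Row 1 now contains 6, so r1c4 = 3.
4 is placed in row 3, which forces r3c3 = 1.
Cage b needs product 432, which forces r3c4 = 6.
4 is placed in row 3, which forces r3c5 = 3.
Row 4 now contains 1, so r4c3 = 5.
Row 4 now contains 1; hence r4c4 = 2.
Cage j has product 20, leaving r5c3 = 4.
Row 5 already has 3, so r5c4 = 1.
Row 5 already has 3; hence r5c5 = 6.
Column 3 now contains 5, which forces r6c3 = 3.
Column 4 now contains 3, which forces r6c4 = 5.
The full grid is 1 4 2 3 5 6 / 3 1 6 4 2 5 / 2 5 1 6 3 4 / 6 3 5 2 4 1 / 5 2 4 1 6 3 / 4 6 3 5 1 2.

5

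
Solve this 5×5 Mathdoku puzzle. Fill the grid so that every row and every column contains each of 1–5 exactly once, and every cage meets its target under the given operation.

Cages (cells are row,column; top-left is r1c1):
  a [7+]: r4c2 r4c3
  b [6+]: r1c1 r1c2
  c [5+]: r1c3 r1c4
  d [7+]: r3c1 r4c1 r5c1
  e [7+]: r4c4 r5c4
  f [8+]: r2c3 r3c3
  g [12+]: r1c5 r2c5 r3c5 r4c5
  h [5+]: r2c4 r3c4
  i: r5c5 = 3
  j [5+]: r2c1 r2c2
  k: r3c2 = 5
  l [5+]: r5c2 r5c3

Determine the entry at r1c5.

4

K is a freebie, which forces r3c2 = 5.
5 is placed in row 3, so r3c3 = 3.
I is a freebie, leaving r5c5 = 3.
Column 3 already has 3; hence r2c3 = 5.
Column 3 already has 5, which forces r4c3 = 4.
Column 3 now contains 4, which forces r5c3 = 1.
1 is placed in column 3; hence r1c3 = 2.
Cage c's pair has sum 5, leaving r1c4 = 3.
The two cells of cage a must have sum 7, which forces r4c2 = 3.
1 is placed in row 5, which forces r5c2 = 4.
Cage b needs two cells with sum 6; hence r1c1 = 5.
Column 2 now contains 4, so r1c2 = 1.
Row 1 now contains 1, so r1c5 = 4.
Column 2 already has 1, which forces r2c2 = 2.
Row 2 now contains 2; hence r2c5 = 1.
Cage d has sum 7, so r3c1 = 4.
Row 3 now contains 4, which forces r3c4 = 1.
Column 5 already has 1, leaving r3c5 = 2.
Cage d needs sum 7, so r4c1 = 1.
2 is placed in column 5, which forces r4c5 = 5.
4 is placed in row 5, so r5c1 = 2.
2 is placed in row 5, which forces r5c4 = 5.
4 is placed in column 1; hence r2c1 = 3.
1 is placed in row 2, which forces r2c4 = 4.
Row 4 already has 5; hence r4c4 = 2.
Filled in: 5 1 2 3 4 / 3 2 5 4 1 / 4 5 3 1 2 / 1 3 4 2 5 / 2 4 1 5 3.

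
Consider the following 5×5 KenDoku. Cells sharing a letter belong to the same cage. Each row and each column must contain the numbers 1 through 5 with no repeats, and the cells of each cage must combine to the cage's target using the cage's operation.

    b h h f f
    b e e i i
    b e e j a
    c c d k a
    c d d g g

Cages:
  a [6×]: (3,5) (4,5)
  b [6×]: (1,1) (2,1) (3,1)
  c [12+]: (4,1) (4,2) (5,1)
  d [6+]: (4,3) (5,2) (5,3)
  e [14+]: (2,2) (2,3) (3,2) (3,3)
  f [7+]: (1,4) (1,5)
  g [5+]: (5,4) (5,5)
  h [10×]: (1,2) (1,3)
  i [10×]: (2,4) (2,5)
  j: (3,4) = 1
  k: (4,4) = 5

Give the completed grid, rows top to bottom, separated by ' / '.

J is a freebie, leaving (3,4) = 1.
Cage k is a single given cell; hence (4,4) = 5.
Column 4 now contains 5, so (2,4) = 2.
The two cells of cage i must have product 10, which forces (2,5) = 5.
Cage c needs sum 12, leaving (5,1) = 5.
In row 1, 1 can only go at (1,1), so (1,1) = 1.
Column 1 already has 1, so (2,1) = 3.
Cage b has product 6, leaving (3,1) = 2.
Row 3 already has 2, so (3,5) = 3.
Column 1 now contains 3, so (4,1) = 4.
Row 4 already has 4; hence (4,2) = 3.
Column 5 now contains 3, which forces (4,5) = 2.
Column 5 now contains 2, so (5,5) = 1.
Cage f needs two cells with sum 7; hence (1,4) = 3.
Column 5 now contains 3; hence (1,5) = 4.
Row 4 already has 2, so (4,3) = 1.
1 is placed in row 5, which forces (5,2) = 2.
The 3 cells of cage d must have sum 6; hence (5,3) = 3.
Cage g's pair has sum 5, which forces (5,4) = 4.
Column 2 already has 2; hence (1,2) = 5.
Cage h needs two cells with product 10, leaving (1,3) = 2.
Cage e has sum 14, which forces (2,2) = 1.
Column 3 now contains 1, which forces (2,3) = 4.
Cage e has sum 14, so (3,2) = 4.
Cage e needs sum 14; hence (3,3) = 5.

1 5 2 3 4 / 3 1 4 2 5 / 2 4 5 1 3 / 4 3 1 5 2 / 5 2 3 4 1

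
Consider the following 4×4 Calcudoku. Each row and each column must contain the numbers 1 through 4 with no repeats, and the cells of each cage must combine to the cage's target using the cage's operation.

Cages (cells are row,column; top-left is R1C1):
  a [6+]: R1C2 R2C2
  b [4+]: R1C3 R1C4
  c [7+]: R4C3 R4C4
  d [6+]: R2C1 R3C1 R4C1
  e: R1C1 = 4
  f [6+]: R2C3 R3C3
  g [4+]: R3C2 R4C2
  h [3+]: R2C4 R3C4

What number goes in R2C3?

E is a freebie, so R1C1 = 4.
4 is placed in row 1, leaving R1C2 = 2.
Column 2 now contains 2, which forces R2C2 = 4.
Row 2 already has 4, leaving R2C3 = 2.
Row 2 already has 2; hence R2C4 = 1.
Column 3 already has 2, leaving R3C3 = 4.
Column 4 now contains 1, which forces R3C4 = 2.
4 is placed in column 3; hence R4C3 = 3.
Row 4 now contains 3; hence R4C4 = 4.
Column 3 already has 3, which forces R1C3 = 1.
Column 4 now contains 1, leaving R1C4 = 3.
Row 2 now contains 1, so R2C1 = 3.
Cage d has sum 6, leaving R3C1 = 1.
Cage g's pair has sum 4, which forces R3C2 = 3.
The 3 cells of cage d must have sum 6, leaving R4C1 = 2.
Row 4 now contains 3, leaving R4C2 = 1.
The full grid is 4 2 1 3 / 3 4 2 1 / 1 3 4 2 / 2 1 3 4.

2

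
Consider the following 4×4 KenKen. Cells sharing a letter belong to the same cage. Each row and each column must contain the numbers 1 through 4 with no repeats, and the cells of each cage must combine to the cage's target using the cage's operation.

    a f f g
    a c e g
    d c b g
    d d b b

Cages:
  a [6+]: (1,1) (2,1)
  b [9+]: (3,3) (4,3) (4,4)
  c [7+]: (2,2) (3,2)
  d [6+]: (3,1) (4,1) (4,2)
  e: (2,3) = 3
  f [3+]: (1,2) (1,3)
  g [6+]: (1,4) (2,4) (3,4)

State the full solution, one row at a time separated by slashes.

4 1 2 3 / 2 4 3 1 / 1 3 4 2 / 3 2 1 4

Cage e is given, which forces (2,3) = 3.
Row 2 now contains 3, which forces (2,2) = 4.
Cage c needs two cells with sum 7, so (3,2) = 3.
The two cells of cage a must have sum 6; hence (1,1) = 4.
Cage g needs sum 6, leaving (1,4) = 3.
Row 2 already has 4, which forces (2,1) = 2.
2 is placed in row 2; hence (2,4) = 1.
Column 1 already has 2, which forces (3,1) = 1.
Column 4 now contains 1; hence (3,4) = 2.
Column 1 now contains 4, which forces (4,1) = 3.
Column 4 already has 3; hence (4,4) = 4.
2 is placed in row 3, which forces (3,3) = 4.
Cage d needs sum 6, which forces (4,2) = 2.
The 3 cells of cage b must have sum 9; hence (4,3) = 1.
Column 2 already has 2, which forces (1,2) = 1.
Column 3 now contains 1, leaving (1,3) = 2.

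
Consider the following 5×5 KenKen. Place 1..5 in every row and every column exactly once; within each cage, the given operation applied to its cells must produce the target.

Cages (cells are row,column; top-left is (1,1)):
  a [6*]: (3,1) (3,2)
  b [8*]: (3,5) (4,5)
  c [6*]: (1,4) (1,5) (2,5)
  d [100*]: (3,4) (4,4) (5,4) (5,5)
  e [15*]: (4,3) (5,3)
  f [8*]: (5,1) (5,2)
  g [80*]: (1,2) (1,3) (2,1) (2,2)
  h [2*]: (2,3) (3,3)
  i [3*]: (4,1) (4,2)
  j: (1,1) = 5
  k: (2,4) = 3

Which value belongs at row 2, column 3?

J is a freebie; hence (1,1) = 5.
K is a freebie, so (2,4) = 3.
The 4 cells of cage d must have product 100, so (5,5) = 5.
The 3 cells of cage c must have product 6; hence (1,5) = 3.
Cage g has product 80, so (2,2) = 5.
Cage e needs two cells with product 15; hence (4,3) = 5.
5 is placed in row 5; hence (5,3) = 3.
Cage d has product 100, so (3,4) = 5.
The only place for 4 in row 2 is (2,1).
4 is placed in column 1, which forces (5,1) = 2.
Cage f needs two cells with product 8, which forces (5,2) = 4.
Row 5 already has 4, leaving (5,4) = 1.
Column 2 already has 4, leaving (1,2) = 1.
Cage g needs product 80; hence (1,3) = 4.
1 is placed in column 4, so (1,4) = 2.
Cage c needs product 6, so (2,5) = 1.
2 is placed in column 1, so (3,1) = 3.
Cage a's pair has product 6, which forces (3,2) = 2.
2 is placed in row 3, leaving (3,3) = 1.
2 is placed in row 3; hence (3,5) = 4.
3 is placed in column 1, so (4,1) = 1.
Column 2 now contains 1, leaving (4,2) = 3.
1 is placed in column 4, which forces (4,4) = 4.
Column 5 now contains 4, leaving (4,5) = 2.
Row 2 now contains 1; hence (2,3) = 2.
The full grid is 5 1 4 2 3 / 4 5 2 3 1 / 3 2 1 5 4 / 1 3 5 4 2 / 2 4 3 1 5.

2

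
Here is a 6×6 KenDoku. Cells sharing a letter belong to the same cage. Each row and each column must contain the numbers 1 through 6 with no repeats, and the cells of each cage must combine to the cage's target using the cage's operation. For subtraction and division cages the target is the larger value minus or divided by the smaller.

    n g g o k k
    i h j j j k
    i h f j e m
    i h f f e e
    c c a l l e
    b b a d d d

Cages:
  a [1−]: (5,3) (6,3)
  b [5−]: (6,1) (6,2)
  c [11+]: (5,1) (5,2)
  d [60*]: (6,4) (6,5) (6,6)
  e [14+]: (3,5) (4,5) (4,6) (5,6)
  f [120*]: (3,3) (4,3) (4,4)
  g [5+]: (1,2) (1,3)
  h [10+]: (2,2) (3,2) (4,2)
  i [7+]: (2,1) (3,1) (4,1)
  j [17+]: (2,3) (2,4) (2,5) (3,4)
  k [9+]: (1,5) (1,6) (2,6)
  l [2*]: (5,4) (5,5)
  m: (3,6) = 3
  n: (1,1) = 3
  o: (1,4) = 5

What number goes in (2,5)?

Cage n is given, so (1,1) = 3.
O is a freebie, which forces (1,4) = 5.
Cage m is a single given cell, leaving (3,6) = 3.
The only place for 3 in row 5 is (5,3).
Row 5 needs a 4, and only (5,6) is open for it.
The only place for 5 in column 1 is (5,1).
5 is placed in row 5, so (5,2) = 6.
6 is placed in column 2; hence (6,2) = 1.
Column 2 now contains 1, which forces (1,2) = 4.
The two cells of cage g must have sum 5; hence (1,3) = 1.
Row 6 now contains 1; hence (6,1) = 6.
The 3 cells of cage k must have sum 9, so (2,6) = 1.
The 3 cells of cage d must have product 60, so (6,6) = 5.
The only place for 1 in row 4 is (4,1).
In row 3, 1 can only go at (3,5), so (3,5) = 1.
Cage e has sum 14, which forces (4,5) = 3.
The 4 cells of cage e must have sum 14; hence (4,6) = 6.
Cage l needs two cells with product 2, leaving (5,4) = 1.
Column 5 already has 1, which forces (5,5) = 2.
Column 5 now contains 3, which forces (6,5) = 4.
Column 5 already has 2, leaving (1,5) = 6.
Column 6 now contains 6, which forces (1,6) = 2.
The 3 cells of cage h must have sum 10, which forces (2,2) = 3.
Column 5 now contains 6, leaving (2,5) = 5.
Cage f has product 120; hence (3,3) = 6.
The 3 cells of cage f must have product 120; hence (4,3) = 5.
Row 4 already has 6, leaving (4,4) = 4.
4 is placed in row 6, which forces (6,3) = 2.
4 is placed in row 6; hence (6,4) = 3.
2 is placed in column 3; hence (2,3) = 4.
Cage j needs sum 17, so (2,4) = 6.
The 3 cells of cage h must have sum 10, so (3,2) = 5.
4 is placed in column 4, so (3,4) = 2.
Row 4 now contains 5, so (4,2) = 2.
Row 2 already has 4, leaving (2,1) = 2.
2 is placed in row 3, which forces (3,1) = 4.
Filled in: 3 4 1 5 6 2 / 2 3 4 6 5 1 / 4 5 6 2 1 3 / 1 2 5 4 3 6 / 5 6 3 1 2 4 / 6 1 2 3 4 5.

5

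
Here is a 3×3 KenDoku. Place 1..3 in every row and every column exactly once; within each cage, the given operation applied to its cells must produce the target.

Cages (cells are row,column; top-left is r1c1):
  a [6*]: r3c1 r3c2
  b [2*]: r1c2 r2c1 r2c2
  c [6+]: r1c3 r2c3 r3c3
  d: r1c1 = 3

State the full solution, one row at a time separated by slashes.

3 1 2 / 1 2 3 / 2 3 1

Cage d is a single given cell, which forces r1c1 = 3.
The 3 cells of cage b must have product 2, which forces r1c2 = 1.
1 is placed in row 1, leaving r1c3 = 2.
Cage b needs product 2, so r2c1 = 1.
Cage b has product 2; hence r2c2 = 2.
Row 2 already has 1, so r2c3 = 3.
Column 1 already has 3, which forces r3c1 = 2.
2 is placed in column 2, leaving r3c2 = 3.
Column 3 now contains 3; hence r3c3 = 1.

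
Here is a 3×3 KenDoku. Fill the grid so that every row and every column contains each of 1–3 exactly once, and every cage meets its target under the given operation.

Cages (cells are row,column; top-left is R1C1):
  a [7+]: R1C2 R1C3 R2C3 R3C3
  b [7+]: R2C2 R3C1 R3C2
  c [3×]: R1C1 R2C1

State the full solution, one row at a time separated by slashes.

Cage a has sum 7, leaving R1C2 = 1.
Column 2 now contains 1; hence R3C2 = 3.
Row 1 already has 1, leaving R1C1 = 3.
Row 1 already has 3; hence R1C3 = 2.
Cage c's pair has product 3; hence R2C1 = 1.
Column 2 now contains 3, leaving R2C2 = 2.
1 is placed in row 2, which forces R2C3 = 3.
Row 3 now contains 3, leaving R3C1 = 2.
Column 3 already has 2, leaving R3C3 = 1.

3 1 2 / 1 2 3 / 2 3 1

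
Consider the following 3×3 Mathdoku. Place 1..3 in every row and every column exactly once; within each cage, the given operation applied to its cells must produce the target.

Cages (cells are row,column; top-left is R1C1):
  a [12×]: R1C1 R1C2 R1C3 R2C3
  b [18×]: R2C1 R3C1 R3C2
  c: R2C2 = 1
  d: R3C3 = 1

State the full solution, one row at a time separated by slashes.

1 2 3 / 3 1 2 / 2 3 1

The 3 cells of cage b must have product 18, so R2C1 = 3.
Cage c is a single given cell, leaving R2C2 = 1.
The 4 cells of cage a must have product 12, so R2C3 = 2.
The 3 cells of cage b must have product 18, which forces R3C1 = 2.
Cage b has product 18, so R3C2 = 3.
Cage d is given; hence R3C3 = 1.
Column 1 already has 2; hence R1C1 = 1.
3 is placed in column 2, so R1C2 = 2.
Column 3 now contains 1, so R1C3 = 3.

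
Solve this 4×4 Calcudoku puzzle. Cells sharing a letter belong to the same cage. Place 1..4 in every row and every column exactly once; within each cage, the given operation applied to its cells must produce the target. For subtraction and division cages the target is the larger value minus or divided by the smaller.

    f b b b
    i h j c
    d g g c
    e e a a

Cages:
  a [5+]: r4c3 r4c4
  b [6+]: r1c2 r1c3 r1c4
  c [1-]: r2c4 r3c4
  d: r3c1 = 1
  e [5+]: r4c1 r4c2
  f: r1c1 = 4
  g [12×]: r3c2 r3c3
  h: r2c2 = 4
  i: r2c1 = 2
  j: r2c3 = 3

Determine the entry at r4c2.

2

Cage f is a single given cell; hence r1c1 = 4.
Cage i is a single given cell, so r2c1 = 2.
Cage h is a single given cell; hence r2c2 = 4.
Cage j is a single given cell, which forces r2c3 = 3.
3 is placed in row 2, which forces r2c4 = 1.
D is a freebie, so r3c1 = 1.
Column 2 already has 4, so r3c2 = 3.
Column 3 now contains 3; hence r3c3 = 4.
4 is placed in row 3; hence r3c4 = 2.
Column 1 now contains 1, which forces r4c1 = 3.
3 is placed in row 4, so r4c4 = 4.
Column 4 now contains 2, leaving r1c4 = 3.
Cage e needs two cells with sum 5, so r4c2 = 2.
Cage a needs two cells with sum 5, which forces r4c3 = 1.
2 is placed in column 2, which forces r1c2 = 1.
Column 3 now contains 1, so r1c3 = 2.
The full grid is 4 1 2 3 / 2 4 3 1 / 1 3 4 2 / 3 2 1 4.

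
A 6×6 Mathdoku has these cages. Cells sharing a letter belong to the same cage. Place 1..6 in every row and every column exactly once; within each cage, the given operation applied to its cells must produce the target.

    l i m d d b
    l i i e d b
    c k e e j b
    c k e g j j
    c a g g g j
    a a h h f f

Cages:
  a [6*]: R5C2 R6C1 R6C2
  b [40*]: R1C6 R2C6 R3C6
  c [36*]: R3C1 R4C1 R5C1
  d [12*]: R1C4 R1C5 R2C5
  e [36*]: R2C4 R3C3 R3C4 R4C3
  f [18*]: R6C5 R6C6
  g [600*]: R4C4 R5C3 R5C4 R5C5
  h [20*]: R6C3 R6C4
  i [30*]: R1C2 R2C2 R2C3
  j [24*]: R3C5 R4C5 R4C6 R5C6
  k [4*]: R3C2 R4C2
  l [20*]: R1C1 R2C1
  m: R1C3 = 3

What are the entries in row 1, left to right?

5 6 3 2 1 4

M is a freebie, leaving R1C3 = 3.
Cage g has product 600, which forces R4C4 = 5.
Column 4 now contains 5, which forces R6C4 = 4.
Column 4 already has 4; hence R5C4 = 6.
Row 6 now contains 4, which forces R6C3 = 5.
Column 3 already has 5, so R5C3 = 4.
Cage g has product 600, leaving R5C5 = 5.
The only place for 5 in row 3 is R3C6.
In column 1, 1 can only go at R6C1, so R6C1 = 1.
The only place for 2 in row 6 is R6C2.
Cage a has product 6, leaving R5C2 = 3.
Row 5 now contains 3, leaving R5C1 = 2.
2 is placed in row 5; hence R5C6 = 1.
The 3 cells of cage i must have product 30, which forces R2C3 = 1.
The 4 cells of cage e must have product 36, which forces R2C4 = 3.
Cage e needs product 36; hence R3C4 = 1.
Column 4 already has 1, which forces R1C4 = 2.
The 3 cells of cage d must have product 12, which forces R1C5 = 1.
Row 1 already has 2, which forces R1C6 = 4.
The 3 cells of cage d must have product 12; hence R2C5 = 6.
Column 6 now contains 4, so R2C6 = 2.
1 is placed in row 3, leaving R3C2 = 4.
Row 3 already has 4, which forces R3C5 = 2.
Cage k needs two cells with product 4, leaving R4C2 = 1.
Column 5 now contains 2, so R4C5 = 4.
Column 5 now contains 6, leaving R6C5 = 3.
3 is placed in row 6, which forces R6C6 = 6.
4 is placed in row 1, which forces R1C1 = 5.
Cage i needs product 30, which forces R1C2 = 6.
The two cells of cage l must have product 20, leaving R2C1 = 4.
Row 2 now contains 6, which forces R2C2 = 5.
Row 3 now contains 2, which forces R3C3 = 6.
Cage e needs product 36, leaving R4C3 = 2.
6 is placed in column 6, which forces R4C6 = 3.
Row 3 already has 6, so R3C1 = 3.
3 is placed in row 4, which forces R4C1 = 6.
Completed grid: 5 6 3 2 1 4 / 4 5 1 3 6 2 / 3 4 6 1 2 5 / 6 1 2 5 4 3 / 2 3 4 6 5 1 / 1 2 5 4 3 6.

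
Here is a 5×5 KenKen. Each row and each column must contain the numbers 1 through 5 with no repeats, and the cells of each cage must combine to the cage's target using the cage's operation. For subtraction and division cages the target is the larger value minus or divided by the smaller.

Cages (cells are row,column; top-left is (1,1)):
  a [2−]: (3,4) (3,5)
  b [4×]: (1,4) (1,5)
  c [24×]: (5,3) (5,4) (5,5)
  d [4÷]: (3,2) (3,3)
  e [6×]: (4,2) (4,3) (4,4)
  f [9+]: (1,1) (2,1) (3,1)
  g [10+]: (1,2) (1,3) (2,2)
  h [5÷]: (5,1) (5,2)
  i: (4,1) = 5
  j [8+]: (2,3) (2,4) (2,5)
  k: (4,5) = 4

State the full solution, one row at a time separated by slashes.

3 2 5 4 1 / 4 3 2 1 5 / 2 4 1 5 3 / 5 1 3 2 4 / 1 5 4 3 2

Cage i is given; hence (4,1) = 5.
Cage k is a single given cell, leaving (4,5) = 4.
Column 1 already has 5, leaving (5,1) = 1.
Row 5 now contains 1, so (5,2) = 5.
Cage b's pair has product 4, leaving (1,4) = 4.
4 is placed in column 5, which forces (1,5) = 1.
Cage g has sum 10, leaving (1,3) = 5.
Cage c needs product 24, leaving (5,3) = 4.
The two cells of cage d must have quotient 4, which forces (3,2) = 4.
Column 3 now contains 4; hence (3,3) = 1.
Cage f needs sum 9, which forces (2,1) = 4.
Column 3 already has 1, so (2,3) = 2.
Cage j needs sum 8, leaving (2,4) = 1.
Cage j has sum 8; hence (2,5) = 5.
Column 5 already has 5, which forces (3,5) = 3.
Column 3 already has 2, which forces (4,3) = 3.
Row 4 now contains 3; hence (4,4) = 2.
Column 4 already has 2, which forces (5,4) = 3.
Column 5 already has 3, so (5,5) = 2.
Cage f needs sum 9; hence (1,1) = 3.
The 3 cells of cage g must have sum 10, leaving (1,2) = 2.
Row 2 already has 2, so (2,2) = 3.
Row 3 now contains 3, leaving (3,1) = 2.
Row 3 now contains 3; hence (3,4) = 5.
Row 4 now contains 2, which forces (4,2) = 1.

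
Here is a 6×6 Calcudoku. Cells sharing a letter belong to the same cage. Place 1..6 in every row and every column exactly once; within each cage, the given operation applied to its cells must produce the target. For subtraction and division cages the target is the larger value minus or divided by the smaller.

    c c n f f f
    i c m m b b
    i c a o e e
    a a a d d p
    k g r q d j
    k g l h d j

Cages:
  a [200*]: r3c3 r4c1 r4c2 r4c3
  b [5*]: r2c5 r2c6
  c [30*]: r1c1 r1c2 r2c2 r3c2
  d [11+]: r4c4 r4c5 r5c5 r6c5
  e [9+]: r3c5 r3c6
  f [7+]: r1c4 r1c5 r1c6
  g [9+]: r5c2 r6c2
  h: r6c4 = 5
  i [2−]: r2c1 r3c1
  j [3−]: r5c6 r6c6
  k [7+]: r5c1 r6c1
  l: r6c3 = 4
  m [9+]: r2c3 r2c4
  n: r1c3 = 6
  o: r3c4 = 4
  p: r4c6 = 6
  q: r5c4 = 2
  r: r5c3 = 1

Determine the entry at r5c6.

Cage n is a single given cell; hence r1c3 = 6.
The 4 cells of cage a must have product 200; hence r3c3 = 5.
O is a freebie, which forces r3c4 = 4.
P is a freebie, so r4c6 = 6.
R is a freebie, which forces r5c3 = 1.
Cage q is given, which forces r5c4 = 2.
Cage l is given, so r6c3 = 4.
Cage h is given, so r6c4 = 5.
Column 4 already has 2; hence r1c4 = 1.
Column 3 already has 4, which forces r2c3 = 3.
Cage m needs two cells with sum 9, so r2c4 = 6.
Cage e's pair has sum 9; hence r3c5 = 6.
Column 6 already has 6, so r3c6 = 3.
Column 3 already has 4, which forces r4c3 = 2.
1 is placed in column 4, so r4c4 = 3.
Cage i's pair has difference 2, so r2c1 = 4.
Cage i's pair has difference 2; hence r3c1 = 2.
Row 3 now contains 2; hence r3c2 = 1.
Column 1 already has 4; hence r4c1 = 5.
5 is placed in row 4; hence r4c2 = 4.
Row 4 already has 4, so r4c5 = 1.
Column 1 now contains 5; hence r5c1 = 6.
Row 5 now contains 6, so r5c2 = 3.
Column 2 already has 3, leaving r6c2 = 6.
Column 1 now contains 5, which forces r1c1 = 3.
1 is placed in column 5, which forces r2c5 = 5.
Cage b's pair has product 5; hence r2c6 = 1.
Column 5 now contains 5, leaving r5c5 = 4.
4 is placed in row 5, which forces r5c6 = 5.
Cage k needs two cells with sum 7, so r6c1 = 1.
Column 6 already has 1, leaving r6c6 = 2.
Cage c needs product 30; hence r1c2 = 5.
4 is placed in column 5, which forces r1c5 = 2.
Column 6 already has 2, leaving r1c6 = 4.
Row 2 already has 5, leaving r2c2 = 2.
Row 6 already has 2, leaving r6c5 = 3.
Filled in: 3 5 6 1 2 4 / 4 2 3 6 5 1 / 2 1 5 4 6 3 / 5 4 2 3 1 6 / 6 3 1 2 4 5 / 1 6 4 5 3 2.

5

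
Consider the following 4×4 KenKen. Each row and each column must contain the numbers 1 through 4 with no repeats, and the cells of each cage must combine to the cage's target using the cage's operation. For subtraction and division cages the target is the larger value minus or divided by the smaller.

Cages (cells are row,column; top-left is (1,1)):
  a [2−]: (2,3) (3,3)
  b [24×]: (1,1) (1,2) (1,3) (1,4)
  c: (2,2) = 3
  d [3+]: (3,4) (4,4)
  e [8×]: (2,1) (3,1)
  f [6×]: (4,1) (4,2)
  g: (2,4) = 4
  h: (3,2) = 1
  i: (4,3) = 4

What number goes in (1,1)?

1

Cage c is a single given cell, which forces (2,2) = 3.
Cage g is given, which forces (2,4) = 4.
Cage h is a single given cell, so (3,2) = 1.
1 is placed in row 3, leaving (3,4) = 2.
Column 2 already has 3, so (4,2) = 2.
Cage i is given, leaving (4,3) = 4.
Column 4 already has 2, which forces (4,4) = 1.
Column 2 already has 2; hence (1,2) = 4.
Column 4 already has 1, which forces (1,4) = 3.
Row 2 now contains 4, leaving (2,1) = 2.
Cage a's pair has difference 2, so (2,3) = 1.
Row 3 now contains 2, leaving (3,1) = 4.
Column 3 now contains 4, leaving (3,3) = 3.
Row 4 now contains 2, so (4,1) = 3.
Column 1 now contains 2, leaving (1,1) = 1.
1 is placed in column 3, which forces (1,3) = 2.
The full grid is 1 4 2 3 / 2 3 1 4 / 4 1 3 2 / 3 2 4 1.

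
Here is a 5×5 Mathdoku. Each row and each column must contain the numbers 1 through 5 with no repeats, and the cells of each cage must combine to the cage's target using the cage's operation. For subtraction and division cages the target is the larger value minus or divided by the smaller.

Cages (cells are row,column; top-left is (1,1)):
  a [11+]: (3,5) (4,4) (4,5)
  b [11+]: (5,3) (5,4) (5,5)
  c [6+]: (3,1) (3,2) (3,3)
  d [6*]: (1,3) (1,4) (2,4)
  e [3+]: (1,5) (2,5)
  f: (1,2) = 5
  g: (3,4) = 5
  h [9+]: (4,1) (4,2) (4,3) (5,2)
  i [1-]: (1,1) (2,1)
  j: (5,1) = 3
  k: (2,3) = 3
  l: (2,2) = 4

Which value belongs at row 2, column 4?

F is a freebie; hence (1,2) = 5.
Cage l is a single given cell, which forces (2,2) = 4.
Cage k is given; hence (2,3) = 3.
Cage g is a single given cell, so (3,4) = 5.
Cage j is a single given cell, leaving (5,1) = 3.
Cage d has product 6, which forces (1,4) = 3.
Cage c needs sum 6; hence (3,2) = 3.
The only place for 4 in row 1 is (1,1).
Cage i's pair has difference 1, which forces (2,1) = 5.
In row 3, 4 can only go at (3,5), so (3,5) = 4.
In row 4, 3 can only go at (4,5), so (4,5) = 3.
Cage a needs sum 11, leaving (4,4) = 4.
4 is placed in column 4, leaving (5,4) = 2.
Row 5 already has 2; hence (5,5) = 5.
Cage d has product 6, which forces (1,3) = 2.
Row 1 now contains 2, leaving (1,5) = 1.
Column 4 now contains 2, so (2,4) = 1.
Column 5 now contains 1, so (2,5) = 2.
Column 3 already has 2, leaving (3,3) = 1.
Cage h needs sum 9, leaving (4,1) = 1.
The 4 cells of cage h must have sum 9, leaving (4,2) = 2.
Row 4 now contains 4, leaving (4,3) = 5.
Row 5 already has 2, leaving (5,2) = 1.
Row 5 now contains 5, leaving (5,3) = 4.
Row 3 now contains 1, which forces (3,1) = 2.
The full grid is 4 5 2 3 1 / 5 4 3 1 2 / 2 3 1 5 4 / 1 2 5 4 3 / 3 1 4 2 5.

1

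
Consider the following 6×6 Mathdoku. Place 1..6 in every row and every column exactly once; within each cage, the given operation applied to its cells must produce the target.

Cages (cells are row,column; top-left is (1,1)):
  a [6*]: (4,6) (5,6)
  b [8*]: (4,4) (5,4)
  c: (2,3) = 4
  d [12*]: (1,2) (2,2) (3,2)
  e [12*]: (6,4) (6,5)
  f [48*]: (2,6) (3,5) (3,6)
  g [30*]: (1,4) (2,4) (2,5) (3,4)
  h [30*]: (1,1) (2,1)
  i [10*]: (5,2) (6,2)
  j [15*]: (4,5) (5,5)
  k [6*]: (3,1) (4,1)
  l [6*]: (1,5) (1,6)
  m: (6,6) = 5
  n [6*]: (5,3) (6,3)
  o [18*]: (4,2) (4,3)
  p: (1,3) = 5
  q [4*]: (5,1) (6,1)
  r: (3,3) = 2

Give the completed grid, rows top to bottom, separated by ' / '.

6 4 5 1 2 3 / 5 3 4 6 1 2 / 3 1 2 5 6 4 / 2 6 3 4 5 1 / 4 5 1 2 3 6 / 1 2 6 3 4 5

P is a freebie, which forces (1,3) = 5.
Cage c is given, which forces (2,3) = 4.
R is a freebie, which forces (3,3) = 2.
M is a freebie; hence (6,6) = 5.
5 is placed in row 1; hence (1,1) = 6.
The two cells of cage h must have product 30, which forces (2,1) = 5.
The 3 cells of cage f must have product 48; hence (2,6) = 2.
Cage i's pair has product 10, leaving (5,2) = 5.
5 is placed in row 5, leaving (5,5) = 3.
Row 6 now contains 5, leaving (6,2) = 2.
Cage l's pair has product 6, leaving (1,5) = 2.
Cage l's pair has product 6, so (1,6) = 3.
Column 5 already has 3, which forces (2,5) = 1.
The two cells of cage k must have product 6, leaving (3,1) = 3.
Cage g has product 30; hence (3,4) = 5.
Cage k's pair has product 6, leaving (4,1) = 2.
Row 4 already has 2, leaving (4,4) = 4.
Column 5 already has 3, so (4,5) = 5.
4 is placed in column 4, leaving (5,4) = 2.
The two cells of cage e must have product 12, leaving (6,4) = 3.
Cage e's pair has product 12, which forces (6,5) = 4.
Row 1 already has 2, which forces (1,4) = 1.
1 is placed in row 2, leaving (2,2) = 3.
Column 4 already has 3, so (2,4) = 6.
Column 5 already has 4, leaving (3,5) = 6.
The 3 cells of cage f must have product 48, leaving (3,6) = 4.
Column 2 already has 3; hence (4,2) = 6.
6 is placed in row 4; hence (4,3) = 3.
6 is placed in row 4, which forces (4,6) = 1.
Cage q needs two cells with product 4; hence (5,1) = 4.
1 is placed in column 6, which forces (5,6) = 6.
Row 6 now contains 4; hence (6,1) = 1.
Row 6 already has 1, which forces (6,3) = 6.
Row 1 already has 1, which forces (1,2) = 4.
Row 3 already has 4, which forces (3,2) = 1.
6 is placed in row 5; hence (5,3) = 1.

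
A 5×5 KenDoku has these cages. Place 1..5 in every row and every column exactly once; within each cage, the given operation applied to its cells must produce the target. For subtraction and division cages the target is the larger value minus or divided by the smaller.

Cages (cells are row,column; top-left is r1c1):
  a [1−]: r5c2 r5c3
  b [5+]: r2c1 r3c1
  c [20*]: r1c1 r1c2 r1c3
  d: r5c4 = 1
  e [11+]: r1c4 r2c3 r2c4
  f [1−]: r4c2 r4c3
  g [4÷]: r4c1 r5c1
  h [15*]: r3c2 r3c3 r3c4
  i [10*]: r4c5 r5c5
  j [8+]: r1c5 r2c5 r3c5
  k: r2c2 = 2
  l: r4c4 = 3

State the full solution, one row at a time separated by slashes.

Cage k is given; hence r2c2 = 2.
L is a freebie; hence r4c4 = 3.
Cage d is a single given cell, which forces r5c4 = 1.
Cage e needs sum 11, leaving r1c4 = 2.
Column 4 already has 1, which forces r3c4 = 5.
Cage g's pair has quotient 4, so r4c1 = 1.
Row 5 now contains 1; hence r5c1 = 4.
Column 1 already has 4; hence r1c1 = 5.
Column 1 already has 4; hence r2c1 = 3.
Cage e needs sum 11, which forces r2c3 = 5.
5 is placed in column 4, which forces r2c4 = 4.
Row 2 now contains 4, leaving r2c5 = 1.
Column 1 already has 4, which forces r3c1 = 2.
Column 3 now contains 5; hence r4c3 = 4.
Cage a needs two cells with difference 1; hence r5c2 = 3.
The two cells of cage a must have difference 1, so r5c3 = 2.
Row 5 now contains 2, leaving r5c5 = 5.
Cage c has product 20; hence r1c2 = 4.
4 is placed in column 3, leaving r1c3 = 1.
Row 1 already has 4; hence r1c5 = 3.
Column 2 already has 3, which forces r3c2 = 1.
Cage h needs product 15, so r3c3 = 3.
Column 5 already has 3, leaving r3c5 = 4.
4 is placed in row 4, which forces r4c2 = 5.
5 is placed in column 5, so r4c5 = 2.

5 4 1 2 3 / 3 2 5 4 1 / 2 1 3 5 4 / 1 5 4 3 2 / 4 3 2 1 5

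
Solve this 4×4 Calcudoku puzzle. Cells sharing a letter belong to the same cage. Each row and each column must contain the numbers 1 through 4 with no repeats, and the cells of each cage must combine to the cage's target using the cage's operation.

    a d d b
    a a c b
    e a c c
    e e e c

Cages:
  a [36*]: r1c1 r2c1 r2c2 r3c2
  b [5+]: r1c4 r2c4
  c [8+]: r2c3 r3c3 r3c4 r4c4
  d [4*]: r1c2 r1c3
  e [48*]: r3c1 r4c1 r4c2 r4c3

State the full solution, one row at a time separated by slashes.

The only place for 3 in row 3 is r3c2.
In column 3, 3 can only go at r4c3, so r4c3 = 3.
The only place for 2 in row 4 is r4c2.
The 4 cells of cage a must have product 36, leaving r1c1 = 3.
Row 1 now contains 3, which forces r1c4 = 2.
2 is placed in column 4, leaving r2c4 = 3.
Cage e needs product 48, so r3c1 = 2.
2 is placed in row 3, so r3c3 = 1.
Row 3 already has 1, which forces r3c4 = 4.
The 4 cells of cage e must have product 48, so r4c1 = 4.
Column 4 now contains 4, leaving r4c4 = 1.
Cage d needs two cells with product 4, so r1c2 = 1.
Column 3 now contains 1, which forces r1c3 = 4.
Column 1 now contains 4; hence r2c1 = 1.
The 4 cells of cage a must have product 36; hence r2c2 = 4.
Column 3 now contains 1, so r2c3 = 2.

3 1 4 2 / 1 4 2 3 / 2 3 1 4 / 4 2 3 1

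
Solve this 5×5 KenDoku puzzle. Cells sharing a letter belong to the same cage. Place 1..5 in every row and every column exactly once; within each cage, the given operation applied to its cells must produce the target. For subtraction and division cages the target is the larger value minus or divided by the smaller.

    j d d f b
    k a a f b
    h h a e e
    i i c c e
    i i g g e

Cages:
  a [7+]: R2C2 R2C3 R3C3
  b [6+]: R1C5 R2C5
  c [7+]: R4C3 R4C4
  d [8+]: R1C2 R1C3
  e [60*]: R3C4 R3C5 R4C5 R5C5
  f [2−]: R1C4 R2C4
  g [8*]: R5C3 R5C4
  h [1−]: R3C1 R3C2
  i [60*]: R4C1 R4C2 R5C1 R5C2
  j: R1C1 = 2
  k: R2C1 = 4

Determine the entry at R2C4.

Cage j is a single given cell; hence R1C1 = 2.
Cage k is a single given cell, so R2C1 = 4.
Cage i has product 60, leaving R4C2 = 4.
Column 2 now contains 4, leaving R3C2 = 2.
Column 5 needs a 2, and only R2C5 is open for it.
Cage f needs two cells with difference 2, so R1C4 = 1.
The two cells of cage b must have sum 6, leaving R1C5 = 4.
Row 2 now contains 2, leaving R2C4 = 3.
Row 2 now contains 3, which forces R2C2 = 1.
Cage a has sum 7, so R2C3 = 5.
Cage a needs sum 7, so R3C3 = 1.
Cage e needs product 60, so R3C4 = 4.
Column 3 already has 5, so R4C3 = 2.
2 is placed in row 4; hence R4C4 = 5.
Column 3 now contains 2, so R5C3 = 4.
Column 4 now contains 4, so R5C4 = 2.
Cage d's pair has sum 8, which forces R1C2 = 5.
Column 3 already has 5, leaving R1C3 = 3.
Row 3 already has 1, leaving R3C1 = 3.
Row 3 already has 3, leaving R3C5 = 5.
3 is placed in column 1, so R4C1 = 1.
1 is placed in row 4; hence R4C5 = 3.
Column 1 already has 1, leaving R5C1 = 5.
Column 2 already has 5, so R5C2 = 3.
Column 5 now contains 3, leaving R5C5 = 1.
Filled in: 2 5 3 1 4 / 4 1 5 3 2 / 3 2 1 4 5 / 1 4 2 5 3 / 5 3 4 2 1.

3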